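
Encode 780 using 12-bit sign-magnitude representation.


Sign bit: 0 (positive)
Magnitude: 780 = 01100001100
= 001100001100


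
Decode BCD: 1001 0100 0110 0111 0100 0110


Each 4-bit group → digit:
  1001 → 9
  0100 → 4
  0110 → 6
  0111 → 7
  0100 → 4
  0110 → 6
= 946746


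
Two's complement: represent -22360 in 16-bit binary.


Original: 0101011101011000
Step 1 - Invert all bits: 1010100010100111
Step 2 - Add 1: 1010100010100111 + 1
= 1010100010101000 (represents -22360)


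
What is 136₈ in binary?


Each octal digit → 3 binary bits:
  1 = 001
  3 = 011
  6 = 110
Concatenate: 001 011 110
= 001011110


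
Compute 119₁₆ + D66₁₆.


Align and add column by column (LSB to MSB, each column mod 16 with carry):
  0119
+ 0D66
  ----
  col 0: 9(9) + 6(6) + 0 (carry in) = 15 → F(15), carry out 0
  col 1: 1(1) + 6(6) + 0 (carry in) = 7 → 7(7), carry out 0
  col 2: 1(1) + D(13) + 0 (carry in) = 14 → E(14), carry out 0
  col 3: 0(0) + 0(0) + 0 (carry in) = 0 → 0(0), carry out 0
Reading digits MSB→LSB: 0E7F
Strip leading zeros: E7F
= 0xE7F


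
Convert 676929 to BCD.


Each digit → 4-bit binary:
  6 → 0110
  7 → 0111
  6 → 0110
  9 → 1001
  2 → 0010
  9 → 1001
= 0110 0111 0110 1001 0010 1001


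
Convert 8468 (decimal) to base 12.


Divide by 12 repeatedly:
8468 ÷ 12 = 705 remainder 8
705 ÷ 12 = 58 remainder 9
58 ÷ 12 = 4 remainder 10
4 ÷ 12 = 0 remainder 4
Reading remainders bottom-up:
= 4A98


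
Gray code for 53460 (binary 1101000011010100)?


Binary: 1101000011010100
Gray code: G = B XOR (B >> 1)
B >> 1 = 0110100001101010
1101000011010100 XOR 0110100001101010:
  1 XOR 0 = 1
  1 XOR 1 = 0
  0 XOR 1 = 1
  1 XOR 0 = 1
  0 XOR 1 = 1
  0 XOR 0 = 0
  0 XOR 0 = 0
  0 XOR 0 = 0
  1 XOR 0 = 1
  1 XOR 1 = 0
  0 XOR 1 = 1
  1 XOR 0 = 1
  0 XOR 1 = 1
  1 XOR 0 = 1
  0 XOR 1 = 1
  0 XOR 0 = 0
= 1011100010111110


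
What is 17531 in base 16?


Divide by 16 repeatedly:
17531 ÷ 16 = 1095 remainder 11 (B)
1095 ÷ 16 = 68 remainder 7 (7)
68 ÷ 16 = 4 remainder 4 (4)
4 ÷ 16 = 0 remainder 4 (4)
Reading remainders bottom-up:
= 0x447B


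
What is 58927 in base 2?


Divide by 2 repeatedly:
58927 ÷ 2 = 29463 remainder 1
29463 ÷ 2 = 14731 remainder 1
14731 ÷ 2 = 7365 remainder 1
7365 ÷ 2 = 3682 remainder 1
3682 ÷ 2 = 1841 remainder 0
1841 ÷ 2 = 920 remainder 1
920 ÷ 2 = 460 remainder 0
460 ÷ 2 = 230 remainder 0
230 ÷ 2 = 115 remainder 0
115 ÷ 2 = 57 remainder 1
57 ÷ 2 = 28 remainder 1
28 ÷ 2 = 14 remainder 0
14 ÷ 2 = 7 remainder 0
7 ÷ 2 = 3 remainder 1
3 ÷ 2 = 1 remainder 1
1 ÷ 2 = 0 remainder 1
Reading remainders bottom-up:
= 1110011000101111


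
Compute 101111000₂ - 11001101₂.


Align and subtract column by column (LSB to MSB, borrowing when needed):
  101111000
- 011001101
  ---------
  col 0: (0 - 0 borrow-in) - 1 → borrow from next column: (0+2) - 1 = 1, borrow out 1
  col 1: (0 - 1 borrow-in) - 0 → borrow from next column: (-1+2) - 0 = 1, borrow out 1
  col 2: (0 - 1 borrow-in) - 1 → borrow from next column: (-1+2) - 1 = 0, borrow out 1
  col 3: (1 - 1 borrow-in) - 1 → borrow from next column: (0+2) - 1 = 1, borrow out 1
  col 4: (1 - 1 borrow-in) - 0 → 0 - 0 = 0, borrow out 0
  col 5: (1 - 0 borrow-in) - 0 → 1 - 0 = 1, borrow out 0
  col 6: (1 - 0 borrow-in) - 1 → 1 - 1 = 0, borrow out 0
  col 7: (0 - 0 borrow-in) - 1 → borrow from next column: (0+2) - 1 = 1, borrow out 1
  col 8: (1 - 1 borrow-in) - 0 → 0 - 0 = 0, borrow out 0
Reading bits MSB→LSB: 010101011
Strip leading zeros: 10101011
= 10101011


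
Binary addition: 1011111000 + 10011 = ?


Align and add column by column (LSB to MSB, carry propagating):
  01011111000
+ 00000010011
  -----------
  col 0: 0 + 1 + 0 (carry in) = 1 → bit 1, carry out 0
  col 1: 0 + 1 + 0 (carry in) = 1 → bit 1, carry out 0
  col 2: 0 + 0 + 0 (carry in) = 0 → bit 0, carry out 0
  col 3: 1 + 0 + 0 (carry in) = 1 → bit 1, carry out 0
  col 4: 1 + 1 + 0 (carry in) = 2 → bit 0, carry out 1
  col 5: 1 + 0 + 1 (carry in) = 2 → bit 0, carry out 1
  col 6: 1 + 0 + 1 (carry in) = 2 → bit 0, carry out 1
  col 7: 1 + 0 + 1 (carry in) = 2 → bit 0, carry out 1
  col 8: 0 + 0 + 1 (carry in) = 1 → bit 1, carry out 0
  col 9: 1 + 0 + 0 (carry in) = 1 → bit 1, carry out 0
  col 10: 0 + 0 + 0 (carry in) = 0 → bit 0, carry out 0
Reading bits MSB→LSB: 01100001011
Strip leading zeros: 1100001011
= 1100001011


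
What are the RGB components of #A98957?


Hex: #A98957
R = A9₁₆ = 169
G = 89₁₆ = 137
B = 57₁₆ = 87
= RGB(169, 137, 87)


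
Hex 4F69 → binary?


Each hex digit → 4 binary bits:
  4 = 0100
  F = 1111
  6 = 0110
  9 = 1001
Concatenate: 0100 1111 0110 1001
= 0100111101101001


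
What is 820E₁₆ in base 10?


Positional values:
Position 0: E × 16^0 = 14 × 1 = 14
Position 1: 0 × 16^1 = 0 × 16 = 0
Position 2: 2 × 16^2 = 2 × 256 = 512
Position 3: 8 × 16^3 = 8 × 4096 = 32768
Sum = 14 + 0 + 512 + 32768
= 33294


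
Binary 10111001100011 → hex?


Group into 4-bit nibbles: 0010111001100011
  0010 = 2
  1110 = E
  0110 = 6
  0011 = 3
= 0x2E63


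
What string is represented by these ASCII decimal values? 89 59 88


Codes (decimal): 89 59 88
Per-code ASCII lookup:
  89  (range 65-90: uppercase, 89 - 65 = 24) → 'Y'
  59  (special character) → ';'
  88  (range 65-90: uppercase, 88 - 65 = 23) → 'X'
= 'Y;X'


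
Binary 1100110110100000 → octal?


Group into 3-bit groups: 001100110110100000
  001 = 1
  100 = 4
  110 = 6
  110 = 6
  100 = 4
  000 = 0
= 0o146640


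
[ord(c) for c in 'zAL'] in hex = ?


String: 'zAL'  (3 characters)
Per-character ASCII lookup:
  'z': lowercase starts at 97: 'z' = 97 + 25 = 122 → 0x7A
  'A': uppercase starts at 65: 'A' = 65 + 0 = 65 → 0x41
  'L': uppercase starts at 65: 'L' = 65 + 11 = 76 → 0x4C
= 0x7A 0x41 0x4C


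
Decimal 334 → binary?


Divide by 2 repeatedly:
334 ÷ 2 = 167 remainder 0
167 ÷ 2 = 83 remainder 1
83 ÷ 2 = 41 remainder 1
41 ÷ 2 = 20 remainder 1
20 ÷ 2 = 10 remainder 0
10 ÷ 2 = 5 remainder 0
5 ÷ 2 = 2 remainder 1
2 ÷ 2 = 1 remainder 0
1 ÷ 2 = 0 remainder 1
Reading remainders bottom-up:
= 101001110


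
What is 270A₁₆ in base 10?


Positional values:
Position 0: A × 16^0 = 10 × 1 = 10
Position 1: 0 × 16^1 = 0 × 16 = 0
Position 2: 7 × 16^2 = 7 × 256 = 1792
Position 3: 2 × 16^3 = 2 × 4096 = 8192
Sum = 10 + 0 + 1792 + 8192
= 9994


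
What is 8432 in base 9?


Divide by 9 repeatedly:
8432 ÷ 9 = 936 remainder 8
936 ÷ 9 = 104 remainder 0
104 ÷ 9 = 11 remainder 5
11 ÷ 9 = 1 remainder 2
1 ÷ 9 = 0 remainder 1
Reading remainders bottom-up:
= 12508


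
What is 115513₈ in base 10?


Positional values:
Position 0: 3 × 8^0 = 3
Position 1: 1 × 8^1 = 8
Position 2: 5 × 8^2 = 320
Position 3: 5 × 8^3 = 2560
Position 4: 1 × 8^4 = 4096
Position 5: 1 × 8^5 = 32768
Sum = 3 + 8 + 320 + 2560 + 4096 + 32768
= 39755


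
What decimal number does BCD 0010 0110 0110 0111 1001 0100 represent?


Each 4-bit group → digit:
  0010 → 2
  0110 → 6
  0110 → 6
  0111 → 7
  1001 → 9
  0100 → 4
= 266794


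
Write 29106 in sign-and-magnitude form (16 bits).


Sign bit: 0 (positive)
Magnitude: 29106 = 111000110110010
= 0111000110110010


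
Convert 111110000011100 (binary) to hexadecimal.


Group into 4-bit nibbles: 0111110000011100
  0111 = 7
  1100 = C
  0001 = 1
  1100 = C
= 0x7C1C


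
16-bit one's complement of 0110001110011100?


Original: 0110001110011100
Invert all bits:
  bit 0: 0 → 1
  bit 1: 1 → 0
  bit 2: 1 → 0
  bit 3: 0 → 1
  bit 4: 0 → 1
  bit 5: 0 → 1
  bit 6: 1 → 0
  bit 7: 1 → 0
  bit 8: 1 → 0
  bit 9: 0 → 1
  bit 10: 0 → 1
  bit 11: 1 → 0
  bit 12: 1 → 0
  bit 13: 1 → 0
  bit 14: 0 → 1
  bit 15: 0 → 1
= 1001110001100011


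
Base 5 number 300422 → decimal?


Positional values (base 5):
  2 × 5^0 = 2 × 1 = 2
  2 × 5^1 = 2 × 5 = 10
  4 × 5^2 = 4 × 25 = 100
  0 × 5^3 = 0 × 125 = 0
  0 × 5^4 = 0 × 625 = 0
  3 × 5^5 = 3 × 3125 = 9375
Sum = 2 + 10 + 100 + 0 + 0 + 9375
= 9487


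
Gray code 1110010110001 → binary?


Gray code: 1110010110001
MSB stays the same: 1
Each subsequent bit = prev_binary XOR current_gray:
  B[1] = 1 XOR 1 = 0
  B[2] = 0 XOR 1 = 1
  B[3] = 1 XOR 0 = 1
  B[4] = 1 XOR 0 = 1
  B[5] = 1 XOR 1 = 0
  B[6] = 0 XOR 0 = 0
  B[7] = 0 XOR 1 = 1
  B[8] = 1 XOR 1 = 0
  B[9] = 0 XOR 0 = 0
  B[10] = 0 XOR 0 = 0
  B[11] = 0 XOR 0 = 0
  B[12] = 0 XOR 1 = 1
= 1011100100001 (5921 decimal)


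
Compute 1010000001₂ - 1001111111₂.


Align and subtract column by column (LSB to MSB, borrowing when needed):
  1010000001
- 1001111111
  ----------
  col 0: (1 - 0 borrow-in) - 1 → 1 - 1 = 0, borrow out 0
  col 1: (0 - 0 borrow-in) - 1 → borrow from next column: (0+2) - 1 = 1, borrow out 1
  col 2: (0 - 1 borrow-in) - 1 → borrow from next column: (-1+2) - 1 = 0, borrow out 1
  col 3: (0 - 1 borrow-in) - 1 → borrow from next column: (-1+2) - 1 = 0, borrow out 1
  col 4: (0 - 1 borrow-in) - 1 → borrow from next column: (-1+2) - 1 = 0, borrow out 1
  col 5: (0 - 1 borrow-in) - 1 → borrow from next column: (-1+2) - 1 = 0, borrow out 1
  col 6: (0 - 1 borrow-in) - 1 → borrow from next column: (-1+2) - 1 = 0, borrow out 1
  col 7: (1 - 1 borrow-in) - 0 → 0 - 0 = 0, borrow out 0
  col 8: (0 - 0 borrow-in) - 0 → 0 - 0 = 0, borrow out 0
  col 9: (1 - 0 borrow-in) - 1 → 1 - 1 = 0, borrow out 0
Reading bits MSB→LSB: 0000000010
Strip leading zeros: 10
= 10


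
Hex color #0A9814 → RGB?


Hex: #0A9814
R = 0A₁₆ = 10
G = 98₁₆ = 152
B = 14₁₆ = 20
= RGB(10, 152, 20)


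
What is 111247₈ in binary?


Each octal digit → 3 binary bits:
  1 = 001
  1 = 001
  1 = 001
  2 = 010
  4 = 100
  7 = 111
Concatenate: 001 001 001 010 100 111
= 001001001010100111


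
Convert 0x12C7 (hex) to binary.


Each hex digit → 4 binary bits:
  1 = 0001
  2 = 0010
  C = 1100
  7 = 0111
Concatenate: 0001 0010 1100 0111
= 0001001011000111


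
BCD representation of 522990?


Each digit → 4-bit binary:
  5 → 0101
  2 → 0010
  2 → 0010
  9 → 1001
  9 → 1001
  0 → 0000
= 0101 0010 0010 1001 1001 0000


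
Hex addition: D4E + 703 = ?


Align and add column by column (LSB to MSB, each column mod 16 with carry):
  0D4E
+ 0703
  ----
  col 0: E(14) + 3(3) + 0 (carry in) = 17 → 1(1), carry out 1
  col 1: 4(4) + 0(0) + 1 (carry in) = 5 → 5(5), carry out 0
  col 2: D(13) + 7(7) + 0 (carry in) = 20 → 4(4), carry out 1
  col 3: 0(0) + 0(0) + 1 (carry in) = 1 → 1(1), carry out 0
Reading digits MSB→LSB: 1451
Strip leading zeros: 1451
= 0x1451


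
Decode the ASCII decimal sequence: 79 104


Codes (decimal): 79 104
Per-code ASCII lookup:
  79  (range 65-90: uppercase, 79 - 65 = 14) → 'O'
  104  (range 97-122: lowercase, 104 - 97 = 7) → 'h'
= 'Oh'


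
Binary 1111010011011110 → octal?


Group into 3-bit groups: 001111010011011110
  001 = 1
  111 = 7
  010 = 2
  011 = 3
  011 = 3
  110 = 6
= 0o172336


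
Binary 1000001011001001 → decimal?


Positional values:
Bit 0: 1 × 2^0 = 1
Bit 3: 1 × 2^3 = 8
Bit 6: 1 × 2^6 = 64
Bit 7: 1 × 2^7 = 128
Bit 9: 1 × 2^9 = 512
Bit 15: 1 × 2^15 = 32768
Sum = 1 + 8 + 64 + 128 + 512 + 32768
= 33481


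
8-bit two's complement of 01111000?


Original: 01111000
Step 1 - Invert all bits: 10000111
Step 2 - Add 1: 10000111 + 1
= 10001000 (represents -120)


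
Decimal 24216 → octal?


Divide by 8 repeatedly:
24216 ÷ 8 = 3027 remainder 0
3027 ÷ 8 = 378 remainder 3
378 ÷ 8 = 47 remainder 2
47 ÷ 8 = 5 remainder 7
5 ÷ 8 = 0 remainder 5
Reading remainders bottom-up:
= 0o57230


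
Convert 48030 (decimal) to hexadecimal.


Divide by 16 repeatedly:
48030 ÷ 16 = 3001 remainder 14 (E)
3001 ÷ 16 = 187 remainder 9 (9)
187 ÷ 16 = 11 remainder 11 (B)
11 ÷ 16 = 0 remainder 11 (B)
Reading remainders bottom-up:
= 0xBB9E


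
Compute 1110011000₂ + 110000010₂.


Align and add column by column (LSB to MSB, carry propagating):
  01110011000
+ 00110000010
  -----------
  col 0: 0 + 0 + 0 (carry in) = 0 → bit 0, carry out 0
  col 1: 0 + 1 + 0 (carry in) = 1 → bit 1, carry out 0
  col 2: 0 + 0 + 0 (carry in) = 0 → bit 0, carry out 0
  col 3: 1 + 0 + 0 (carry in) = 1 → bit 1, carry out 0
  col 4: 1 + 0 + 0 (carry in) = 1 → bit 1, carry out 0
  col 5: 0 + 0 + 0 (carry in) = 0 → bit 0, carry out 0
  col 6: 0 + 0 + 0 (carry in) = 0 → bit 0, carry out 0
  col 7: 1 + 1 + 0 (carry in) = 2 → bit 0, carry out 1
  col 8: 1 + 1 + 1 (carry in) = 3 → bit 1, carry out 1
  col 9: 1 + 0 + 1 (carry in) = 2 → bit 0, carry out 1
  col 10: 0 + 0 + 1 (carry in) = 1 → bit 1, carry out 0
Reading bits MSB→LSB: 10100011010
Strip leading zeros: 10100011010
= 10100011010


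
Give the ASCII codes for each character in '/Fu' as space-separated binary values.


String: '/Fu'  (3 characters)
Per-character ASCII lookup:
  '/': special character: '/' = 47 → 101111
  'F': uppercase starts at 65: 'F' = 65 + 5 = 70 → 1000110
  'u': lowercase starts at 97: 'u' = 97 + 20 = 117 → 1110101
= 101111 1000110 1110101


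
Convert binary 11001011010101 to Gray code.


Binary: 11001011010101
Gray code: G = B XOR (B >> 1)
B >> 1 = 01100101101010
11001011010101 XOR 01100101101010:
  1 XOR 0 = 1
  1 XOR 1 = 0
  0 XOR 1 = 1
  0 XOR 0 = 0
  1 XOR 0 = 1
  0 XOR 1 = 1
  1 XOR 0 = 1
  1 XOR 1 = 0
  0 XOR 1 = 1
  1 XOR 0 = 1
  0 XOR 1 = 1
  1 XOR 0 = 1
  0 XOR 1 = 1
  1 XOR 0 = 1
= 10101110111111


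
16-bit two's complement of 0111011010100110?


Original: 0111011010100110
Step 1 - Invert all bits: 1000100101011001
Step 2 - Add 1: 1000100101011001 + 1
= 1000100101011010 (represents -30374)


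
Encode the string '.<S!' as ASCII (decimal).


String: '.<S!'  (4 characters)
Per-character ASCII lookup:
  '.': special character: '.' = 46
  '<': special character: '<' = 60
  'S': uppercase starts at 65: 'S' = 65 + 18 = 83
  '!': special character: '!' = 33
= 46 60 83 33


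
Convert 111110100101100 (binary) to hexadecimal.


Group into 4-bit nibbles: 0111110100101100
  0111 = 7
  1101 = D
  0010 = 2
  1100 = C
= 0x7D2C


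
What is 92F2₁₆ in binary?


Each hex digit → 4 binary bits:
  9 = 1001
  2 = 0010
  F = 1111
  2 = 0010
Concatenate: 1001 0010 1111 0010
= 1001001011110010


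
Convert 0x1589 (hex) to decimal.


Positional values:
Position 0: 9 × 16^0 = 9 × 1 = 9
Position 1: 8 × 16^1 = 8 × 16 = 128
Position 2: 5 × 16^2 = 5 × 256 = 1280
Position 3: 1 × 16^3 = 1 × 4096 = 4096
Sum = 9 + 128 + 1280 + 4096
= 5513


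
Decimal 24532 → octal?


Divide by 8 repeatedly:
24532 ÷ 8 = 3066 remainder 4
3066 ÷ 8 = 383 remainder 2
383 ÷ 8 = 47 remainder 7
47 ÷ 8 = 5 remainder 7
5 ÷ 8 = 0 remainder 5
Reading remainders bottom-up:
= 0o57724


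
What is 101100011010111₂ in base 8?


Group into 3-bit groups: 101100011010111
  101 = 5
  100 = 4
  011 = 3
  010 = 2
  111 = 7
= 0o54327


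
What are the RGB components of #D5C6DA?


Hex: #D5C6DA
R = D5₁₆ = 213
G = C6₁₆ = 198
B = DA₁₆ = 218
= RGB(213, 198, 218)


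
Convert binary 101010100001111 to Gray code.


Binary: 101010100001111
Gray code: G = B XOR (B >> 1)
B >> 1 = 010101010000111
101010100001111 XOR 010101010000111:
  1 XOR 0 = 1
  0 XOR 1 = 1
  1 XOR 0 = 1
  0 XOR 1 = 1
  1 XOR 0 = 1
  0 XOR 1 = 1
  1 XOR 0 = 1
  0 XOR 1 = 1
  0 XOR 0 = 0
  0 XOR 0 = 0
  0 XOR 0 = 0
  1 XOR 0 = 1
  1 XOR 1 = 0
  1 XOR 1 = 0
  1 XOR 1 = 0
= 111111110001000


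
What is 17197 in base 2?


Divide by 2 repeatedly:
17197 ÷ 2 = 8598 remainder 1
8598 ÷ 2 = 4299 remainder 0
4299 ÷ 2 = 2149 remainder 1
2149 ÷ 2 = 1074 remainder 1
1074 ÷ 2 = 537 remainder 0
537 ÷ 2 = 268 remainder 1
268 ÷ 2 = 134 remainder 0
134 ÷ 2 = 67 remainder 0
67 ÷ 2 = 33 remainder 1
33 ÷ 2 = 16 remainder 1
16 ÷ 2 = 8 remainder 0
8 ÷ 2 = 4 remainder 0
4 ÷ 2 = 2 remainder 0
2 ÷ 2 = 1 remainder 0
1 ÷ 2 = 0 remainder 1
Reading remainders bottom-up:
= 100001100101101


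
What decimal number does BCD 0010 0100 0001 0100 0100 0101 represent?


Each 4-bit group → digit:
  0010 → 2
  0100 → 4
  0001 → 1
  0100 → 4
  0100 → 4
  0101 → 5
= 241445


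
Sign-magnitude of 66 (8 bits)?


Sign bit: 0 (positive)
Magnitude: 66 = 1000010
= 01000010


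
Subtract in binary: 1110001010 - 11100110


Align and subtract column by column (LSB to MSB, borrowing when needed):
  1110001010
- 0011100110
  ----------
  col 0: (0 - 0 borrow-in) - 0 → 0 - 0 = 0, borrow out 0
  col 1: (1 - 0 borrow-in) - 1 → 1 - 1 = 0, borrow out 0
  col 2: (0 - 0 borrow-in) - 1 → borrow from next column: (0+2) - 1 = 1, borrow out 1
  col 3: (1 - 1 borrow-in) - 0 → 0 - 0 = 0, borrow out 0
  col 4: (0 - 0 borrow-in) - 0 → 0 - 0 = 0, borrow out 0
  col 5: (0 - 0 borrow-in) - 1 → borrow from next column: (0+2) - 1 = 1, borrow out 1
  col 6: (0 - 1 borrow-in) - 1 → borrow from next column: (-1+2) - 1 = 0, borrow out 1
  col 7: (1 - 1 borrow-in) - 1 → borrow from next column: (0+2) - 1 = 1, borrow out 1
  col 8: (1 - 1 borrow-in) - 0 → 0 - 0 = 0, borrow out 0
  col 9: (1 - 0 borrow-in) - 0 → 1 - 0 = 1, borrow out 0
Reading bits MSB→LSB: 1010100100
Strip leading zeros: 1010100100
= 1010100100


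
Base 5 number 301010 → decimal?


Positional values (base 5):
  0 × 5^0 = 0 × 1 = 0
  1 × 5^1 = 1 × 5 = 5
  0 × 5^2 = 0 × 25 = 0
  1 × 5^3 = 1 × 125 = 125
  0 × 5^4 = 0 × 625 = 0
  3 × 5^5 = 3 × 3125 = 9375
Sum = 0 + 5 + 0 + 125 + 0 + 9375
= 9505


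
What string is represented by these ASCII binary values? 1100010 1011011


Codes (binary): 1100010 1011011
Per-code ASCII lookup:
  1100010 = 98  (range 97-122: lowercase, 98 - 97 = 1) → 'b'
  1011011 = 91  (special character) → '['
= 'b['


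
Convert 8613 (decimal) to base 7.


Divide by 7 repeatedly:
8613 ÷ 7 = 1230 remainder 3
1230 ÷ 7 = 175 remainder 5
175 ÷ 7 = 25 remainder 0
25 ÷ 7 = 3 remainder 4
3 ÷ 7 = 0 remainder 3
Reading remainders bottom-up:
= 34053


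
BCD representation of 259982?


Each digit → 4-bit binary:
  2 → 0010
  5 → 0101
  9 → 1001
  9 → 1001
  8 → 1000
  2 → 0010
= 0010 0101 1001 1001 1000 0010


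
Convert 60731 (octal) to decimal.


Positional values:
Position 0: 1 × 8^0 = 1
Position 1: 3 × 8^1 = 24
Position 2: 7 × 8^2 = 448
Position 3: 0 × 8^3 = 0
Position 4: 6 × 8^4 = 24576
Sum = 1 + 24 + 448 + 0 + 24576
= 25049


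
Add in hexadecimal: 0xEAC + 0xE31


Align and add column by column (LSB to MSB, each column mod 16 with carry):
  0EAC
+ 0E31
  ----
  col 0: C(12) + 1(1) + 0 (carry in) = 13 → D(13), carry out 0
  col 1: A(10) + 3(3) + 0 (carry in) = 13 → D(13), carry out 0
  col 2: E(14) + E(14) + 0 (carry in) = 28 → C(12), carry out 1
  col 3: 0(0) + 0(0) + 1 (carry in) = 1 → 1(1), carry out 0
Reading digits MSB→LSB: 1CDD
Strip leading zeros: 1CDD
= 0x1CDD


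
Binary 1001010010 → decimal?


Positional values:
Bit 1: 1 × 2^1 = 2
Bit 4: 1 × 2^4 = 16
Bit 6: 1 × 2^6 = 64
Bit 9: 1 × 2^9 = 512
Sum = 2 + 16 + 64 + 512
= 594


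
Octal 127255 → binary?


Each octal digit → 3 binary bits:
  1 = 001
  2 = 010
  7 = 111
  2 = 010
  5 = 101
  5 = 101
Concatenate: 001 010 111 010 101 101
= 001010111010101101


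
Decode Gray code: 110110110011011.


Gray code: 110110110011011
MSB stays the same: 1
Each subsequent bit = prev_binary XOR current_gray:
  B[1] = 1 XOR 1 = 0
  B[2] = 0 XOR 0 = 0
  B[3] = 0 XOR 1 = 1
  B[4] = 1 XOR 1 = 0
  B[5] = 0 XOR 0 = 0
  B[6] = 0 XOR 1 = 1
  B[7] = 1 XOR 1 = 0
  B[8] = 0 XOR 0 = 0
  B[9] = 0 XOR 0 = 0
  B[10] = 0 XOR 1 = 1
  B[11] = 1 XOR 1 = 0
  B[12] = 0 XOR 0 = 0
  B[13] = 0 XOR 1 = 1
  B[14] = 1 XOR 1 = 0
= 100100100010010 (18706 decimal)


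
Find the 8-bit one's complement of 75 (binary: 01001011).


Original: 01001011
Invert all bits:
  bit 0: 0 → 1
  bit 1: 1 → 0
  bit 2: 0 → 1
  bit 3: 0 → 1
  bit 4: 1 → 0
  bit 5: 0 → 1
  bit 6: 1 → 0
  bit 7: 1 → 0
= 10110100


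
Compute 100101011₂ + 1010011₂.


Align and add column by column (LSB to MSB, carry propagating):
  0100101011
+ 0001010011
  ----------
  col 0: 1 + 1 + 0 (carry in) = 2 → bit 0, carry out 1
  col 1: 1 + 1 + 1 (carry in) = 3 → bit 1, carry out 1
  col 2: 0 + 0 + 1 (carry in) = 1 → bit 1, carry out 0
  col 3: 1 + 0 + 0 (carry in) = 1 → bit 1, carry out 0
  col 4: 0 + 1 + 0 (carry in) = 1 → bit 1, carry out 0
  col 5: 1 + 0 + 0 (carry in) = 1 → bit 1, carry out 0
  col 6: 0 + 1 + 0 (carry in) = 1 → bit 1, carry out 0
  col 7: 0 + 0 + 0 (carry in) = 0 → bit 0, carry out 0
  col 8: 1 + 0 + 0 (carry in) = 1 → bit 1, carry out 0
  col 9: 0 + 0 + 0 (carry in) = 0 → bit 0, carry out 0
Reading bits MSB→LSB: 0101111110
Strip leading zeros: 101111110
= 101111110


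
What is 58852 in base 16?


Divide by 16 repeatedly:
58852 ÷ 16 = 3678 remainder 4 (4)
3678 ÷ 16 = 229 remainder 14 (E)
229 ÷ 16 = 14 remainder 5 (5)
14 ÷ 16 = 0 remainder 14 (E)
Reading remainders bottom-up:
= 0xE5E4


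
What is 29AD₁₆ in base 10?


Positional values:
Position 0: D × 16^0 = 13 × 1 = 13
Position 1: A × 16^1 = 10 × 16 = 160
Position 2: 9 × 16^2 = 9 × 256 = 2304
Position 3: 2 × 16^3 = 2 × 4096 = 8192
Sum = 13 + 160 + 2304 + 8192
= 10669


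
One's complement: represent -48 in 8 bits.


Original: 00110000
Invert all bits:
  bit 0: 0 → 1
  bit 1: 0 → 1
  bit 2: 1 → 0
  bit 3: 1 → 0
  bit 4: 0 → 1
  bit 5: 0 → 1
  bit 6: 0 → 1
  bit 7: 0 → 1
= 11001111


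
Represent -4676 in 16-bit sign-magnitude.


Sign bit: 1 (negative)
Magnitude: 4676 = 001001001000100
= 1001001001000100


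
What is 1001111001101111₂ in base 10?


Positional values:
Bit 0: 1 × 2^0 = 1
Bit 1: 1 × 2^1 = 2
Bit 2: 1 × 2^2 = 4
Bit 3: 1 × 2^3 = 8
Bit 5: 1 × 2^5 = 32
Bit 6: 1 × 2^6 = 64
Bit 9: 1 × 2^9 = 512
Bit 10: 1 × 2^10 = 1024
Bit 11: 1 × 2^11 = 2048
Bit 12: 1 × 2^12 = 4096
Bit 15: 1 × 2^15 = 32768
Sum = 1 + 2 + 4 + 8 + 32 + 64 + 512 + 1024 + 2048 + 4096 + 32768
= 40559


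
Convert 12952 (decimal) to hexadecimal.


Divide by 16 repeatedly:
12952 ÷ 16 = 809 remainder 8 (8)
809 ÷ 16 = 50 remainder 9 (9)
50 ÷ 16 = 3 remainder 2 (2)
3 ÷ 16 = 0 remainder 3 (3)
Reading remainders bottom-up:
= 0x3298


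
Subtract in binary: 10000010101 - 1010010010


Align and subtract column by column (LSB to MSB, borrowing when needed):
  10000010101
- 01010010010
  -----------
  col 0: (1 - 0 borrow-in) - 0 → 1 - 0 = 1, borrow out 0
  col 1: (0 - 0 borrow-in) - 1 → borrow from next column: (0+2) - 1 = 1, borrow out 1
  col 2: (1 - 1 borrow-in) - 0 → 0 - 0 = 0, borrow out 0
  col 3: (0 - 0 borrow-in) - 0 → 0 - 0 = 0, borrow out 0
  col 4: (1 - 0 borrow-in) - 1 → 1 - 1 = 0, borrow out 0
  col 5: (0 - 0 borrow-in) - 0 → 0 - 0 = 0, borrow out 0
  col 6: (0 - 0 borrow-in) - 0 → 0 - 0 = 0, borrow out 0
  col 7: (0 - 0 borrow-in) - 1 → borrow from next column: (0+2) - 1 = 1, borrow out 1
  col 8: (0 - 1 borrow-in) - 0 → borrow from next column: (-1+2) - 0 = 1, borrow out 1
  col 9: (0 - 1 borrow-in) - 1 → borrow from next column: (-1+2) - 1 = 0, borrow out 1
  col 10: (1 - 1 borrow-in) - 0 → 0 - 0 = 0, borrow out 0
Reading bits MSB→LSB: 00110000011
Strip leading zeros: 110000011
= 110000011


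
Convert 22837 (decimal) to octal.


Divide by 8 repeatedly:
22837 ÷ 8 = 2854 remainder 5
2854 ÷ 8 = 356 remainder 6
356 ÷ 8 = 44 remainder 4
44 ÷ 8 = 5 remainder 4
5 ÷ 8 = 0 remainder 5
Reading remainders bottom-up:
= 0o54465


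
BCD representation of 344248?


Each digit → 4-bit binary:
  3 → 0011
  4 → 0100
  4 → 0100
  2 → 0010
  4 → 0100
  8 → 1000
= 0011 0100 0100 0010 0100 1000


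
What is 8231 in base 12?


Divide by 12 repeatedly:
8231 ÷ 12 = 685 remainder 11
685 ÷ 12 = 57 remainder 1
57 ÷ 12 = 4 remainder 9
4 ÷ 12 = 0 remainder 4
Reading remainders bottom-up:
= 491B


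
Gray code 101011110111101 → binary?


Gray code: 101011110111101
MSB stays the same: 1
Each subsequent bit = prev_binary XOR current_gray:
  B[1] = 1 XOR 0 = 1
  B[2] = 1 XOR 1 = 0
  B[3] = 0 XOR 0 = 0
  B[4] = 0 XOR 1 = 1
  B[5] = 1 XOR 1 = 0
  B[6] = 0 XOR 1 = 1
  B[7] = 1 XOR 1 = 0
  B[8] = 0 XOR 0 = 0
  B[9] = 0 XOR 1 = 1
  B[10] = 1 XOR 1 = 0
  B[11] = 0 XOR 1 = 1
  B[12] = 1 XOR 1 = 0
  B[13] = 0 XOR 0 = 0
  B[14] = 0 XOR 1 = 1
= 110010100101001 (25897 decimal)


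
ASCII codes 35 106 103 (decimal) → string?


Codes (decimal): 35 106 103
Per-code ASCII lookup:
  35  (special character) → '#'
  106  (range 97-122: lowercase, 106 - 97 = 9) → 'j'
  103  (range 97-122: lowercase, 103 - 97 = 6) → 'g'
= '#jg'


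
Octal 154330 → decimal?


Positional values:
Position 0: 0 × 8^0 = 0
Position 1: 3 × 8^1 = 24
Position 2: 3 × 8^2 = 192
Position 3: 4 × 8^3 = 2048
Position 4: 5 × 8^4 = 20480
Position 5: 1 × 8^5 = 32768
Sum = 0 + 24 + 192 + 2048 + 20480 + 32768
= 55512


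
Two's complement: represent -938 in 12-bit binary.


Original: 001110101010
Step 1 - Invert all bits: 110001010101
Step 2 - Add 1: 110001010101 + 1
= 110001010110 (represents -938)


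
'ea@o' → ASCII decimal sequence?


String: 'ea@o'  (4 characters)
Per-character ASCII lookup:
  'e': lowercase starts at 97: 'e' = 97 + 4 = 101
  'a': lowercase starts at 97: 'a' = 97 + 0 = 97
  '@': special character: '@' = 64
  'o': lowercase starts at 97: 'o' = 97 + 14 = 111
= 101 97 64 111


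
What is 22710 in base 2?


Divide by 2 repeatedly:
22710 ÷ 2 = 11355 remainder 0
11355 ÷ 2 = 5677 remainder 1
5677 ÷ 2 = 2838 remainder 1
2838 ÷ 2 = 1419 remainder 0
1419 ÷ 2 = 709 remainder 1
709 ÷ 2 = 354 remainder 1
354 ÷ 2 = 177 remainder 0
177 ÷ 2 = 88 remainder 1
88 ÷ 2 = 44 remainder 0
44 ÷ 2 = 22 remainder 0
22 ÷ 2 = 11 remainder 0
11 ÷ 2 = 5 remainder 1
5 ÷ 2 = 2 remainder 1
2 ÷ 2 = 1 remainder 0
1 ÷ 2 = 0 remainder 1
Reading remainders bottom-up:
= 101100010110110


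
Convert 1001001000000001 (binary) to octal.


Group into 3-bit groups: 001001001000000001
  001 = 1
  001 = 1
  001 = 1
  000 = 0
  000 = 0
  001 = 1
= 0o111001


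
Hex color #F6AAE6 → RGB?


Hex: #F6AAE6
R = F6₁₆ = 246
G = AA₁₆ = 170
B = E6₁₆ = 230
= RGB(246, 170, 230)


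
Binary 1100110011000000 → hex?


Group into 4-bit nibbles: 1100110011000000
  1100 = C
  1100 = C
  1100 = C
  0000 = 0
= 0xCCC0


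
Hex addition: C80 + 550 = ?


Align and add column by column (LSB to MSB, each column mod 16 with carry):
  0C80
+ 0550
  ----
  col 0: 0(0) + 0(0) + 0 (carry in) = 0 → 0(0), carry out 0
  col 1: 8(8) + 5(5) + 0 (carry in) = 13 → D(13), carry out 0
  col 2: C(12) + 5(5) + 0 (carry in) = 17 → 1(1), carry out 1
  col 3: 0(0) + 0(0) + 1 (carry in) = 1 → 1(1), carry out 0
Reading digits MSB→LSB: 11D0
Strip leading zeros: 11D0
= 0x11D0


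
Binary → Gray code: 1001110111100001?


Binary: 1001110111100001
Gray code: G = B XOR (B >> 1)
B >> 1 = 0100111011110000
1001110111100001 XOR 0100111011110000:
  1 XOR 0 = 1
  0 XOR 1 = 1
  0 XOR 0 = 0
  1 XOR 0 = 1
  1 XOR 1 = 0
  1 XOR 1 = 0
  0 XOR 1 = 1
  1 XOR 0 = 1
  1 XOR 1 = 0
  1 XOR 1 = 0
  1 XOR 1 = 0
  0 XOR 1 = 1
  0 XOR 0 = 0
  0 XOR 0 = 0
  0 XOR 0 = 0
  1 XOR 0 = 1
= 1101001100010001


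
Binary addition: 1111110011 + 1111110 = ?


Align and add column by column (LSB to MSB, carry propagating):
  01111110011
+ 00001111110
  -----------
  col 0: 1 + 0 + 0 (carry in) = 1 → bit 1, carry out 0
  col 1: 1 + 1 + 0 (carry in) = 2 → bit 0, carry out 1
  col 2: 0 + 1 + 1 (carry in) = 2 → bit 0, carry out 1
  col 3: 0 + 1 + 1 (carry in) = 2 → bit 0, carry out 1
  col 4: 1 + 1 + 1 (carry in) = 3 → bit 1, carry out 1
  col 5: 1 + 1 + 1 (carry in) = 3 → bit 1, carry out 1
  col 6: 1 + 1 + 1 (carry in) = 3 → bit 1, carry out 1
  col 7: 1 + 0 + 1 (carry in) = 2 → bit 0, carry out 1
  col 8: 1 + 0 + 1 (carry in) = 2 → bit 0, carry out 1
  col 9: 1 + 0 + 1 (carry in) = 2 → bit 0, carry out 1
  col 10: 0 + 0 + 1 (carry in) = 1 → bit 1, carry out 0
Reading bits MSB→LSB: 10001110001
Strip leading zeros: 10001110001
= 10001110001


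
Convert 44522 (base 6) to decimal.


Positional values (base 6):
  2 × 6^0 = 2 × 1 = 2
  2 × 6^1 = 2 × 6 = 12
  5 × 6^2 = 5 × 36 = 180
  4 × 6^3 = 4 × 216 = 864
  4 × 6^4 = 4 × 1296 = 5184
Sum = 2 + 12 + 180 + 864 + 5184
= 6242


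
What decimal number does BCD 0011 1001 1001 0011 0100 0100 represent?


Each 4-bit group → digit:
  0011 → 3
  1001 → 9
  1001 → 9
  0011 → 3
  0100 → 4
  0100 → 4
= 399344


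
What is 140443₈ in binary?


Each octal digit → 3 binary bits:
  1 = 001
  4 = 100
  0 = 000
  4 = 100
  4 = 100
  3 = 011
Concatenate: 001 100 000 100 100 011
= 001100000100100011


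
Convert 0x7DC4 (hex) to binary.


Each hex digit → 4 binary bits:
  7 = 0111
  D = 1101
  C = 1100
  4 = 0100
Concatenate: 0111 1101 1100 0100
= 0111110111000100


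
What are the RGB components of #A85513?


Hex: #A85513
R = A8₁₆ = 168
G = 55₁₆ = 85
B = 13₁₆ = 19
= RGB(168, 85, 19)


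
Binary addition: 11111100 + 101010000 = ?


Align and add column by column (LSB to MSB, carry propagating):
  0011111100
+ 0101010000
  ----------
  col 0: 0 + 0 + 0 (carry in) = 0 → bit 0, carry out 0
  col 1: 0 + 0 + 0 (carry in) = 0 → bit 0, carry out 0
  col 2: 1 + 0 + 0 (carry in) = 1 → bit 1, carry out 0
  col 3: 1 + 0 + 0 (carry in) = 1 → bit 1, carry out 0
  col 4: 1 + 1 + 0 (carry in) = 2 → bit 0, carry out 1
  col 5: 1 + 0 + 1 (carry in) = 2 → bit 0, carry out 1
  col 6: 1 + 1 + 1 (carry in) = 3 → bit 1, carry out 1
  col 7: 1 + 0 + 1 (carry in) = 2 → bit 0, carry out 1
  col 8: 0 + 1 + 1 (carry in) = 2 → bit 0, carry out 1
  col 9: 0 + 0 + 1 (carry in) = 1 → bit 1, carry out 0
Reading bits MSB→LSB: 1001001100
Strip leading zeros: 1001001100
= 1001001100


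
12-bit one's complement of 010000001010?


Original: 010000001010
Invert all bits:
  bit 0: 0 → 1
  bit 1: 1 → 0
  bit 2: 0 → 1
  bit 3: 0 → 1
  bit 4: 0 → 1
  bit 5: 0 → 1
  bit 6: 0 → 1
  bit 7: 0 → 1
  bit 8: 1 → 0
  bit 9: 0 → 1
  bit 10: 1 → 0
  bit 11: 0 → 1
= 101111110101


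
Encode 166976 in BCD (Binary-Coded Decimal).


Each digit → 4-bit binary:
  1 → 0001
  6 → 0110
  6 → 0110
  9 → 1001
  7 → 0111
  6 → 0110
= 0001 0110 0110 1001 0111 0110


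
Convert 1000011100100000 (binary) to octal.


Group into 3-bit groups: 001000011100100000
  001 = 1
  000 = 0
  011 = 3
  100 = 4
  100 = 4
  000 = 0
= 0o103440


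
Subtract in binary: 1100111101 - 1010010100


Align and subtract column by column (LSB to MSB, borrowing when needed):
  1100111101
- 1010010100
  ----------
  col 0: (1 - 0 borrow-in) - 0 → 1 - 0 = 1, borrow out 0
  col 1: (0 - 0 borrow-in) - 0 → 0 - 0 = 0, borrow out 0
  col 2: (1 - 0 borrow-in) - 1 → 1 - 1 = 0, borrow out 0
  col 3: (1 - 0 borrow-in) - 0 → 1 - 0 = 1, borrow out 0
  col 4: (1 - 0 borrow-in) - 1 → 1 - 1 = 0, borrow out 0
  col 5: (1 - 0 borrow-in) - 0 → 1 - 0 = 1, borrow out 0
  col 6: (0 - 0 borrow-in) - 0 → 0 - 0 = 0, borrow out 0
  col 7: (0 - 0 borrow-in) - 1 → borrow from next column: (0+2) - 1 = 1, borrow out 1
  col 8: (1 - 1 borrow-in) - 0 → 0 - 0 = 0, borrow out 0
  col 9: (1 - 0 borrow-in) - 1 → 1 - 1 = 0, borrow out 0
Reading bits MSB→LSB: 0010101001
Strip leading zeros: 10101001
= 10101001


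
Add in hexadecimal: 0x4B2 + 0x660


Align and add column by column (LSB to MSB, each column mod 16 with carry):
  04B2
+ 0660
  ----
  col 0: 2(2) + 0(0) + 0 (carry in) = 2 → 2(2), carry out 0
  col 1: B(11) + 6(6) + 0 (carry in) = 17 → 1(1), carry out 1
  col 2: 4(4) + 6(6) + 1 (carry in) = 11 → B(11), carry out 0
  col 3: 0(0) + 0(0) + 0 (carry in) = 0 → 0(0), carry out 0
Reading digits MSB→LSB: 0B12
Strip leading zeros: B12
= 0xB12


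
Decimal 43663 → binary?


Divide by 2 repeatedly:
43663 ÷ 2 = 21831 remainder 1
21831 ÷ 2 = 10915 remainder 1
10915 ÷ 2 = 5457 remainder 1
5457 ÷ 2 = 2728 remainder 1
2728 ÷ 2 = 1364 remainder 0
1364 ÷ 2 = 682 remainder 0
682 ÷ 2 = 341 remainder 0
341 ÷ 2 = 170 remainder 1
170 ÷ 2 = 85 remainder 0
85 ÷ 2 = 42 remainder 1
42 ÷ 2 = 21 remainder 0
21 ÷ 2 = 10 remainder 1
10 ÷ 2 = 5 remainder 0
5 ÷ 2 = 2 remainder 1
2 ÷ 2 = 1 remainder 0
1 ÷ 2 = 0 remainder 1
Reading remainders bottom-up:
= 1010101010001111


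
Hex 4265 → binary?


Each hex digit → 4 binary bits:
  4 = 0100
  2 = 0010
  6 = 0110
  5 = 0101
Concatenate: 0100 0010 0110 0101
= 0100001001100101


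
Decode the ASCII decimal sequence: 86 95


Codes (decimal): 86 95
Per-code ASCII lookup:
  86  (range 65-90: uppercase, 86 - 65 = 21) → 'V'
  95  (special character) → '_'
= 'V_'


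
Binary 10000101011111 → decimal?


Positional values:
Bit 0: 1 × 2^0 = 1
Bit 1: 1 × 2^1 = 2
Bit 2: 1 × 2^2 = 4
Bit 3: 1 × 2^3 = 8
Bit 4: 1 × 2^4 = 16
Bit 6: 1 × 2^6 = 64
Bit 8: 1 × 2^8 = 256
Bit 13: 1 × 2^13 = 8192
Sum = 1 + 2 + 4 + 8 + 16 + 64 + 256 + 8192
= 8543


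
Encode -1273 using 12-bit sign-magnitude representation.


Sign bit: 1 (negative)
Magnitude: 1273 = 10011111001
= 110011111001


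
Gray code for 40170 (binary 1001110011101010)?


Binary: 1001110011101010
Gray code: G = B XOR (B >> 1)
B >> 1 = 0100111001110101
1001110011101010 XOR 0100111001110101:
  1 XOR 0 = 1
  0 XOR 1 = 1
  0 XOR 0 = 0
  1 XOR 0 = 1
  1 XOR 1 = 0
  1 XOR 1 = 0
  0 XOR 1 = 1
  0 XOR 0 = 0
  1 XOR 0 = 1
  1 XOR 1 = 0
  1 XOR 1 = 0
  0 XOR 1 = 1
  1 XOR 0 = 1
  0 XOR 1 = 1
  1 XOR 0 = 1
  0 XOR 1 = 1
= 1101001010011111


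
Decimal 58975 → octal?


Divide by 8 repeatedly:
58975 ÷ 8 = 7371 remainder 7
7371 ÷ 8 = 921 remainder 3
921 ÷ 8 = 115 remainder 1
115 ÷ 8 = 14 remainder 3
14 ÷ 8 = 1 remainder 6
1 ÷ 8 = 0 remainder 1
Reading remainders bottom-up:
= 0o163137


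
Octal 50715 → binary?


Each octal digit → 3 binary bits:
  5 = 101
  0 = 000
  7 = 111
  1 = 001
  5 = 101
Concatenate: 101 000 111 001 101
= 101000111001101


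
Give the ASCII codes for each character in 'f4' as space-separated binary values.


String: 'f4'  (2 characters)
Per-character ASCII lookup:
  'f': lowercase starts at 97: 'f' = 97 + 5 = 102 → 1100110
  '4': digits start at 48: '4' = 48 + 4 = 52 → 110100
= 1100110 110100


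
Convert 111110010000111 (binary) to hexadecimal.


Group into 4-bit nibbles: 0111110010000111
  0111 = 7
  1100 = C
  1000 = 8
  0111 = 7
= 0x7C87


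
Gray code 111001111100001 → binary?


Gray code: 111001111100001
MSB stays the same: 1
Each subsequent bit = prev_binary XOR current_gray:
  B[1] = 1 XOR 1 = 0
  B[2] = 0 XOR 1 = 1
  B[3] = 1 XOR 0 = 1
  B[4] = 1 XOR 0 = 1
  B[5] = 1 XOR 1 = 0
  B[6] = 0 XOR 1 = 1
  B[7] = 1 XOR 1 = 0
  B[8] = 0 XOR 1 = 1
  B[9] = 1 XOR 1 = 0
  B[10] = 0 XOR 0 = 0
  B[11] = 0 XOR 0 = 0
  B[12] = 0 XOR 0 = 0
  B[13] = 0 XOR 0 = 0
  B[14] = 0 XOR 1 = 1
= 101110101000001 (23873 decimal)


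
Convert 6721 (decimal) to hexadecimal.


Divide by 16 repeatedly:
6721 ÷ 16 = 420 remainder 1 (1)
420 ÷ 16 = 26 remainder 4 (4)
26 ÷ 16 = 1 remainder 10 (A)
1 ÷ 16 = 0 remainder 1 (1)
Reading remainders bottom-up:
= 0x1A41


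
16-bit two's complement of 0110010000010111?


Original: 0110010000010111
Step 1 - Invert all bits: 1001101111101000
Step 2 - Add 1: 1001101111101000 + 1
= 1001101111101001 (represents -25623)


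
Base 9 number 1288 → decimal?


Positional values (base 9):
  8 × 9^0 = 8 × 1 = 8
  8 × 9^1 = 8 × 9 = 72
  2 × 9^2 = 2 × 81 = 162
  1 × 9^3 = 1 × 729 = 729
Sum = 8 + 72 + 162 + 729
= 971


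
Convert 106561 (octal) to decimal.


Positional values:
Position 0: 1 × 8^0 = 1
Position 1: 6 × 8^1 = 48
Position 2: 5 × 8^2 = 320
Position 3: 6 × 8^3 = 3072
Position 4: 0 × 8^4 = 0
Position 5: 1 × 8^5 = 32768
Sum = 1 + 48 + 320 + 3072 + 0 + 32768
= 36209


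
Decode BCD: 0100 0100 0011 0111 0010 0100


Each 4-bit group → digit:
  0100 → 4
  0100 → 4
  0011 → 3
  0111 → 7
  0010 → 2
  0100 → 4
= 443724


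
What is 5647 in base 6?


Divide by 6 repeatedly:
5647 ÷ 6 = 941 remainder 1
941 ÷ 6 = 156 remainder 5
156 ÷ 6 = 26 remainder 0
26 ÷ 6 = 4 remainder 2
4 ÷ 6 = 0 remainder 4
Reading remainders bottom-up:
= 42051


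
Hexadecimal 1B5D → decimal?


Positional values:
Position 0: D × 16^0 = 13 × 1 = 13
Position 1: 5 × 16^1 = 5 × 16 = 80
Position 2: B × 16^2 = 11 × 256 = 2816
Position 3: 1 × 16^3 = 1 × 4096 = 4096
Sum = 13 + 80 + 2816 + 4096
= 7005


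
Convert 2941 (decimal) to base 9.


Divide by 9 repeatedly:
2941 ÷ 9 = 326 remainder 7
326 ÷ 9 = 36 remainder 2
36 ÷ 9 = 4 remainder 0
4 ÷ 9 = 0 remainder 4
Reading remainders bottom-up:
= 4027


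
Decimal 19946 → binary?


Divide by 2 repeatedly:
19946 ÷ 2 = 9973 remainder 0
9973 ÷ 2 = 4986 remainder 1
4986 ÷ 2 = 2493 remainder 0
2493 ÷ 2 = 1246 remainder 1
1246 ÷ 2 = 623 remainder 0
623 ÷ 2 = 311 remainder 1
311 ÷ 2 = 155 remainder 1
155 ÷ 2 = 77 remainder 1
77 ÷ 2 = 38 remainder 1
38 ÷ 2 = 19 remainder 0
19 ÷ 2 = 9 remainder 1
9 ÷ 2 = 4 remainder 1
4 ÷ 2 = 2 remainder 0
2 ÷ 2 = 1 remainder 0
1 ÷ 2 = 0 remainder 1
Reading remainders bottom-up:
= 100110111101010


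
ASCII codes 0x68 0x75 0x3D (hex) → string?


Codes (hex): 0x68 0x75 0x3D
Per-code ASCII lookup:
  0x68 = 104  (range 97-122: lowercase, 104 - 97 = 7) → 'h'
  0x75 = 117  (range 97-122: lowercase, 117 - 97 = 20) → 'u'
  0x3D = 61  (special character) → '='
= 'hu='


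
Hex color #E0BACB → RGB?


Hex: #E0BACB
R = E0₁₆ = 224
G = BA₁₆ = 186
B = CB₁₆ = 203
= RGB(224, 186, 203)


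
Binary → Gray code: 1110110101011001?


Binary: 1110110101011001
Gray code: G = B XOR (B >> 1)
B >> 1 = 0111011010101100
1110110101011001 XOR 0111011010101100:
  1 XOR 0 = 1
  1 XOR 1 = 0
  1 XOR 1 = 0
  0 XOR 1 = 1
  1 XOR 0 = 1
  1 XOR 1 = 0
  0 XOR 1 = 1
  1 XOR 0 = 1
  0 XOR 1 = 1
  1 XOR 0 = 1
  0 XOR 1 = 1
  1 XOR 0 = 1
  1 XOR 1 = 0
  0 XOR 1 = 1
  0 XOR 0 = 0
  1 XOR 0 = 1
= 1001101111110101


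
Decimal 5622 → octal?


Divide by 8 repeatedly:
5622 ÷ 8 = 702 remainder 6
702 ÷ 8 = 87 remainder 6
87 ÷ 8 = 10 remainder 7
10 ÷ 8 = 1 remainder 2
1 ÷ 8 = 0 remainder 1
Reading remainders bottom-up:
= 0o12766


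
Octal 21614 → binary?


Each octal digit → 3 binary bits:
  2 = 010
  1 = 001
  6 = 110
  1 = 001
  4 = 100
Concatenate: 010 001 110 001 100
= 010001110001100


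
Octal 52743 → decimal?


Positional values:
Position 0: 3 × 8^0 = 3
Position 1: 4 × 8^1 = 32
Position 2: 7 × 8^2 = 448
Position 3: 2 × 8^3 = 1024
Position 4: 5 × 8^4 = 20480
Sum = 3 + 32 + 448 + 1024 + 20480
= 21987


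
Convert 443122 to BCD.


Each digit → 4-bit binary:
  4 → 0100
  4 → 0100
  3 → 0011
  1 → 0001
  2 → 0010
  2 → 0010
= 0100 0100 0011 0001 0010 0010


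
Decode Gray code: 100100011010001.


Gray code: 100100011010001
MSB stays the same: 1
Each subsequent bit = prev_binary XOR current_gray:
  B[1] = 1 XOR 0 = 1
  B[2] = 1 XOR 0 = 1
  B[3] = 1 XOR 1 = 0
  B[4] = 0 XOR 0 = 0
  B[5] = 0 XOR 0 = 0
  B[6] = 0 XOR 0 = 0
  B[7] = 0 XOR 1 = 1
  B[8] = 1 XOR 1 = 0
  B[9] = 0 XOR 0 = 0
  B[10] = 0 XOR 1 = 1
  B[11] = 1 XOR 0 = 1
  B[12] = 1 XOR 0 = 1
  B[13] = 1 XOR 0 = 1
  B[14] = 1 XOR 1 = 0
= 111000010011110 (28830 decimal)


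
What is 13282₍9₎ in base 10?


Positional values (base 9):
  2 × 9^0 = 2 × 1 = 2
  8 × 9^1 = 8 × 9 = 72
  2 × 9^2 = 2 × 81 = 162
  3 × 9^3 = 3 × 729 = 2187
  1 × 9^4 = 1 × 6561 = 6561
Sum = 2 + 72 + 162 + 2187 + 6561
= 8984


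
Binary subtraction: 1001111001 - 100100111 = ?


Align and subtract column by column (LSB to MSB, borrowing when needed):
  1001111001
- 0100100111
  ----------
  col 0: (1 - 0 borrow-in) - 1 → 1 - 1 = 0, borrow out 0
  col 1: (0 - 0 borrow-in) - 1 → borrow from next column: (0+2) - 1 = 1, borrow out 1
  col 2: (0 - 1 borrow-in) - 1 → borrow from next column: (-1+2) - 1 = 0, borrow out 1
  col 3: (1 - 1 borrow-in) - 0 → 0 - 0 = 0, borrow out 0
  col 4: (1 - 0 borrow-in) - 0 → 1 - 0 = 1, borrow out 0
  col 5: (1 - 0 borrow-in) - 1 → 1 - 1 = 0, borrow out 0
  col 6: (1 - 0 borrow-in) - 0 → 1 - 0 = 1, borrow out 0
  col 7: (0 - 0 borrow-in) - 0 → 0 - 0 = 0, borrow out 0
  col 8: (0 - 0 borrow-in) - 1 → borrow from next column: (0+2) - 1 = 1, borrow out 1
  col 9: (1 - 1 borrow-in) - 0 → 0 - 0 = 0, borrow out 0
Reading bits MSB→LSB: 0101010010
Strip leading zeros: 101010010
= 101010010
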